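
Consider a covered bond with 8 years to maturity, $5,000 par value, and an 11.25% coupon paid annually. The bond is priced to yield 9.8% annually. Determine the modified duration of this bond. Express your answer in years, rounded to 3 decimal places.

5.250 years

Periodic yield y = 0.098. First find Macaulay duration:
  t   CF        PV=CF/(1+0.098)^t    t·PV
  1       562.50       512.2951       512.2951
  2       562.50       466.5711       933.1422
  3       562.50       424.9282     1,274.7845
  4       562.50       387.0020     1,548.0078
  5       562.50       352.4608     1,762.3040
  6       562.50       321.0026     1,926.0153
  7       562.50       292.3521     2,046.4644
  8     5,562.50     2,633.0027    21,064.0215
  Σ                  5,389.6144    31,067.0348
P = 5,389.6144; Macaulay duration = 31,067.0348 / 5,389.6144 = 5.76424 years.
Modified duration = D_Mac / (1 + y) = 5.76424 / 1.098 = 5.24976 years.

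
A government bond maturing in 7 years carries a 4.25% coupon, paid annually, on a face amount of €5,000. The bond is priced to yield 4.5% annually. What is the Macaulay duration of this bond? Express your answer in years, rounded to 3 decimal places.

Periodic yield y = 0.045. Discount each cash flow and weight by its year:
  t   CF        PV=CF/(1+0.045)^t    t·PV
  1       212.50       203.3493       203.3493
  2       212.50       194.5926       389.1852
  3       212.50       186.2130       558.6391
  4       212.50       178.1943       712.7771
  5       212.50       170.5208       852.6042
  6       212.50       163.1778       979.0671
  7     5,212.50     3,830.2933    26,812.0533
  Σ                  4,926.3412    30,507.6754
Price P = Σ PV = 4,926.3412.
Macaulay duration = Σ(t·PV) / P = 30,507.6754 / 4,926.3412 = 6.19277 years.

6.193 years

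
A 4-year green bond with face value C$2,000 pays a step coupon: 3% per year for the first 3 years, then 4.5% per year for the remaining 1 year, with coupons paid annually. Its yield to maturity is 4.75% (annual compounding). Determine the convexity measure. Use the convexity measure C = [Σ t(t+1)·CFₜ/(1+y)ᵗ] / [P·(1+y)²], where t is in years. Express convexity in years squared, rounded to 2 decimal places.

17.17

With y = 0.0475:
  t   CF        PV=CF/(1+0.0475)^t    t·PV        t(t+1)·PV
  1        60.00        57.2792        57.2792         114.5585
  2        60.00        54.6818       109.3637         328.0911
  3        60.00        52.2022       156.6067         626.4269
  4     2,090.00     1,735.9218     6,943.6872      34,718.4362
  Σ                  1,900.0851     7,266.9369      35,787.5127
P = 1,900.0851.
Convexity = Σ t(t+1)·PV / [P·(1+y)²] = 35,787.5127 / (1,900.0851 × 1.097256) = 17.16526.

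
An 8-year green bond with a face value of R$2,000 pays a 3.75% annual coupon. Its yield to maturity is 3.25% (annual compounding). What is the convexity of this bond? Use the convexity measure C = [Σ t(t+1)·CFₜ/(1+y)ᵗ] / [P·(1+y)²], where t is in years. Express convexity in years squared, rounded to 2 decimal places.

With y = 0.0325:
  t   CF        PV=CF/(1+0.0325)^t    t·PV        t(t+1)·PV
  1        75.00        72.6392        72.6392         145.2785
  2        75.00        70.3528       140.7055         422.1166
  3        75.00        68.1383       204.4148         817.6592
  4        75.00        65.9935       263.9739       1,319.8696
  5        75.00        63.9162       319.5810       1,917.4861
  6        75.00        61.9043       371.4259       2,599.9811
  7        75.00        59.9558       419.6903       3,357.5220
  8     2,075.00     1,606.5625    12,852.4998     115,672.4981
  Σ                  2,069.4625    14,644.9304     126,252.4111
P = 2,069.4625.
Convexity = Σ t(t+1)·PV / [P·(1+y)²] = 126,252.4111 / (2,069.4625 × 1.066056) = 57.22714.

57.23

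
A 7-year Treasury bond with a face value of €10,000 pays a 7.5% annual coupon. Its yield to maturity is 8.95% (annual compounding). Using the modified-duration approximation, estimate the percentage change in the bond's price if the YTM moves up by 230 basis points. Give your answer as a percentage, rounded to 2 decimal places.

-11.90%

Periodic yield y = 0.0895. Modified duration first:
  t   CF        PV=CF/(1+0.0895)^t    t·PV
  1       750.00       688.3892       688.3892
  2       750.00       631.8395     1,263.6791
  3       750.00       579.9353     1,739.8060
  4       750.00       532.2949     2,129.1797
  5       750.00       488.5681     2,442.8404
  6       750.00       448.4333     2,690.5998
  7    10,750.00     5,899.5355    41,296.7488
  Σ                  9,268.9959    52,251.2429
P = 9,268.9959; D_Mac = 5.63721 yrs; D_mod = 5.63721/(1+0.0895) = 5.17412 yrs.
ΔP/P ≈ -D_mod · Δy = -5.17412 × (+0.023) = -0.119005 = -11.9005%.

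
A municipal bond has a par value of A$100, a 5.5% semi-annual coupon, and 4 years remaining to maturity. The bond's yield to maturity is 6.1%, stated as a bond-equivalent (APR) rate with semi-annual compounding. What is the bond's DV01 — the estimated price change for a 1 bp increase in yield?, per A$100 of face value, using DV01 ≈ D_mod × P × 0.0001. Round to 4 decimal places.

A$0.0346

Periodic yield y = 0.0305.
  t   CF        PV=CF/(1+0.0305)^t    t·PV
  1         2.75         2.6686         2.6686
  2         2.75         2.5896         5.1792
  3         2.75         2.5130         7.5389
  4         2.75         2.4386         9.7544
  5         2.75         2.3664        11.8321
  6         2.75         2.2964        13.7783
  7         2.75         2.2284        15.5989
  8       102.75        80.7975       646.3799
  Σ                     97.8985       712.7305
P = 97.8985; D_Mac = 7.28030 half-year periods = 3.64015 yrs; D_mod = 3.53241 yrs.
DV01 ≈ 3.53241 × 97.8985 × 0.0001 = 0.034582.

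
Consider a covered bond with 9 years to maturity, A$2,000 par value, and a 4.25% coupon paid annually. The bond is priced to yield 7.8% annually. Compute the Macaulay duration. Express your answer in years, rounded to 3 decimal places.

Periodic yield y = 0.078. Discount each cash flow and weight by its year:
  t   CF        PV=CF/(1+0.078)^t    t·PV
  1        85.00        78.8497        78.8497
  2        85.00        73.1445       146.2889
  3        85.00        67.8520       203.5560
  4        85.00        62.9425       251.7699
  5        85.00        58.3882       291.9410
  6        85.00        54.1635       324.9807
  7        85.00        50.2444       351.7107
  8        85.00        46.6089       372.8712
  9     2,085.00     1,060.5648     9,545.0833
  Σ                  1,552.7584    11,567.0515
Price P = Σ PV = 1,552.7584.
Macaulay duration = Σ(t·PV) / P = 11,567.0515 / 1,552.7584 = 7.44936 years.

7.449 years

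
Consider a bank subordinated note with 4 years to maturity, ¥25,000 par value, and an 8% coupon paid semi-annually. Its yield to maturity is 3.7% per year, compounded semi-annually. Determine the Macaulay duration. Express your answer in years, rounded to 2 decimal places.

3.54 years

Periodic yield y = 0.0185. Discount each cash flow and weight by its period:
  t   CF        PV=CF/(1+0.0185)^t    t·PV
  1     1,000.00       981.8360       981.8360
  2     1,000.00       964.0020     1,928.0040
  3     1,000.00       946.4919     2,839.4757
  4     1,000.00       929.2998     3,717.1994
  5     1,000.00       912.4201     4,562.1004
  6     1,000.00       895.8469     5,375.0815
  7     1,000.00       879.5748     6,157.0234
  8    26,000.00    22,453.5535   179,628.4276
  Σ                 28,963.0250   205,189.1480
Price P = Σ PV = 28,963.0250.
Macaulay duration = Σ(t·PV) / P = 205,189.1480 / 28,963.0250 = 7.08452 half-year periods.
In years: 7.08452 / 2 = 3.54226 years.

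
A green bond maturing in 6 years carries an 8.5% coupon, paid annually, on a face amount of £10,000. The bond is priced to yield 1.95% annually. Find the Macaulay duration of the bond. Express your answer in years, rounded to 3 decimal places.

5.108 years

Periodic yield y = 0.0195. Discount each cash flow and weight by its year:
  t   CF        PV=CF/(1+0.0195)^t    t·PV
  1       850.00       833.7420       833.7420
  2       850.00       817.7950     1,635.5901
  3       850.00       802.1530     2,406.4591
  4       850.00       786.8102     3,147.2410
  5       850.00       771.7609     3,858.8045
  6    10,850.00     9,662.8749    57,977.2495
  Σ                 13,675.1362    69,859.0862
Price P = Σ PV = 13,675.1362.
Macaulay duration = Σ(t·PV) / P = 69,859.0862 / 13,675.1362 = 5.10847 years.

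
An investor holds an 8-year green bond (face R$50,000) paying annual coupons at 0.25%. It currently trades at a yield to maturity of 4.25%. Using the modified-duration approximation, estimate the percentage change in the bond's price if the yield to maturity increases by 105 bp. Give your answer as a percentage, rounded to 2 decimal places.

Periodic yield y = 0.0425. Modified duration first:
  t   CF        PV=CF/(1+0.0425)^t    t·PV
  1       125.00       119.9041       119.9041
  2       125.00       115.0159       230.0318
  3       125.00       110.3270       330.9810
  4       125.00       105.8293       423.3170
  5       125.00       101.5149       507.5744
  6       125.00        97.3764       584.2583
  7       125.00        93.4066       653.8462
  8    50,125.00    35,929.0618   287,432.4942
  Σ                 36,672.4359   290,282.4070
P = 36,672.4359; D_Mac = 7.91555 yrs; D_mod = 7.91555/(1+0.0425) = 7.59285 yrs.
ΔP/P ≈ -D_mod · Δy = -7.59285 × (+0.0105) = -0.079725 = -7.9725%.

-7.97%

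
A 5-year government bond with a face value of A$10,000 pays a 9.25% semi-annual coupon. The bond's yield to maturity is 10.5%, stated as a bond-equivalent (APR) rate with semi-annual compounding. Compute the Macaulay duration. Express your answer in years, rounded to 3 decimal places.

4.089 years

Periodic yield y = 0.0525. Discount each cash flow and weight by its period:
  t   CF        PV=CF/(1+0.0525)^t    t·PV
  1       462.50       439.4299       439.4299
  2       462.50       417.5106       835.0212
  3       462.50       396.6847     1,190.0540
  4       462.50       376.8976     1,507.5902
  5       462.50       358.0974     1,790.4872
  6       462.50       340.2351     2,041.4106
  7       462.50       323.2637     2,262.8462
  8       462.50       307.1390     2,457.1116
  9       462.50       291.8185     2,626.3664
  10   10,462.50     6,272.1210    62,721.2097
  Σ                  9,523.1975    77,871.5271
Price P = Σ PV = 9,523.1975.
Macaulay duration = Σ(t·PV) / P = 77,871.5271 / 9,523.1975 = 8.17704 half-year periods.
In years: 8.17704 / 2 = 4.08852 years.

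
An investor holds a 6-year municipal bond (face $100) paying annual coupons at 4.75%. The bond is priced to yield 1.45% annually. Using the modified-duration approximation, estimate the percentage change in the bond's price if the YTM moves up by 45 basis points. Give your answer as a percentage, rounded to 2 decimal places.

Periodic yield y = 0.0145. Modified duration first:
  t   CF        PV=CF/(1+0.0145)^t    t·PV
  1         4.75         4.6821         4.6821
  2         4.75         4.6152         9.2304
  3         4.75         4.5492        13.6477
  4         4.75         4.4842        17.9368
  5         4.75         4.4201        22.1006
  6       104.75        96.0819       576.4916
  Σ                    118.8328       644.0891
P = 118.8328; D_Mac = 5.42013 yrs; D_mod = 5.42013/(1+0.0145) = 5.34266 yrs.
ΔP/P ≈ -D_mod · Δy = -5.34266 × (+0.0045) = -0.024042 = -2.4042%.

-2.40%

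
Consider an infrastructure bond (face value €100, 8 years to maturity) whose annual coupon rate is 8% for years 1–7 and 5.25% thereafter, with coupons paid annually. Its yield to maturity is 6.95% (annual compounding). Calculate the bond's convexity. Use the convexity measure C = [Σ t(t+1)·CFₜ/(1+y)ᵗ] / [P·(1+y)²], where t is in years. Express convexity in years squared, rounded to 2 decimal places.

44.77

With y = 0.0695:
  t   CF        PV=CF/(1+0.0695)^t    t·PV        t(t+1)·PV
  1         8.00         7.4801         7.4801          14.9603
  2         8.00         6.9940        13.9881          41.9643
  3         8.00         6.5395        19.6186          78.4746
  4         8.00         6.1146        24.4583         122.2917
  5         8.00         5.7172        28.5862         171.5170
  6         8.00         5.3457        32.0742         224.5197
  7         8.00         4.9983        34.9883         279.9062
  8       105.25        61.4859       491.8875       4,426.9874
  Σ                    104.6755       653.0814       5,360.6212
P = 104.6755.
Convexity = Σ t(t+1)·PV / [P·(1+y)²] = 5,360.6212 / (104.6755 × 1.143830) = 44.77220.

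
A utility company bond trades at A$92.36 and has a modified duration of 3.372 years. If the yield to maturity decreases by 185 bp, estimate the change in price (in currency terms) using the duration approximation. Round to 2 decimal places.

+A$5.76

Duration approximation: ΔP/P ≈ -D_mod · Δy = -3.372 × (-0.0185) = +0.062382.
ΔP ≈ 92.36 × (+0.062382) = +5.76160152.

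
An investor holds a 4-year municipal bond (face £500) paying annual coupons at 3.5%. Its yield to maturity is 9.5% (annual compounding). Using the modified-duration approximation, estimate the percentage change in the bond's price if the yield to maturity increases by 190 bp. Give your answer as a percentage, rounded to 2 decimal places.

-6.55%

Periodic yield y = 0.095. Modified duration first:
  t   CF        PV=CF/(1+0.095)^t    t·PV
  1        17.50        15.9817        15.9817
  2        17.50        14.5952        29.1904
  3        17.50        13.3289        39.9868
  4       517.50       359.9597     1,439.8388
  Σ                    403.8656     1,524.9977
P = 403.8656; D_Mac = 3.77600 yrs; D_mod = 3.77600/(1+0.095) = 3.44840 yrs.
ΔP/P ≈ -D_mod · Δy = -3.44840 × (+0.019) = -0.065520 = -6.5520%.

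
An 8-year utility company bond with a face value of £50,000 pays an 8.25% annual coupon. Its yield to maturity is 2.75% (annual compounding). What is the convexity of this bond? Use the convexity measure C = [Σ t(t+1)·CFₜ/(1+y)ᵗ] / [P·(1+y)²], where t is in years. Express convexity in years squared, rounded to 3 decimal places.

With y = 0.0275:
  t   CF        PV=CF/(1+0.0275)^t    t·PV        t(t+1)·PV
  1     4,125.00     4,014.5985     4,014.5985       8,029.1971
  2     4,125.00     3,907.1519     7,814.3037      23,442.9112
  3     4,125.00     3,802.5809    11,407.7427      45,630.9707
  4     4,125.00     3,700.8087    14,803.2346      74,016.1730
  5     4,125.00     3,601.7602    18,008.8012     108,052.8073
  6     4,125.00     3,505.3628    21,032.1766     147,225.2363
  7     4,125.00     3,411.5453    23,880.8169     191,046.5353
  8    54,125.00    43,565.5564   348,524.4512   3,136,720.0605
  Σ                 69,509.3646   449,486.1255   3,734,163.8914
P = 69,509.3646.
Convexity = Σ t(t+1)·PV / [P·(1+y)²] = 3,734,163.8914 / (69,509.3646 × 1.055756) = 50.88460.

50.885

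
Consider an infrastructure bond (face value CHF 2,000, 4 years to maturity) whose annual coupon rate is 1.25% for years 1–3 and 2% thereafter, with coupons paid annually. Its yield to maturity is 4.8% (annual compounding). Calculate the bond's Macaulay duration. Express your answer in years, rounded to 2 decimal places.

3.92 years

Periodic yield y = 0.048. Discount each cash flow and weight by its year:
  t   CF        PV=CF/(1+0.048)^t    t·PV
  1        25.00        23.8550        23.8550
  2        25.00        22.7624        45.5247
  3        25.00        21.7198        65.1595
  4     2,040.00     1,691.1613     6,764.6453
  Σ                  1,759.4985     6,899.1844
Price P = Σ PV = 1,759.4985.
Macaulay duration = Σ(t·PV) / P = 6,899.1844 / 1,759.4985 = 3.92111 years.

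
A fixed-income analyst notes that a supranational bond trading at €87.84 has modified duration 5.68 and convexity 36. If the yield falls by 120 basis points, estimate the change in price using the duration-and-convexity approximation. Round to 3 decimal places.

Duration effect: -D_mod·Δy = -5.68 × (-0.012) = +0.068160
Convexity effect: ½·C·(Δy)² = 0.5 × 36 × (-0.012)² = +0.0025920
ΔP/P ≈ +0.068160 + 0.0025920 = +0.070752
ΔP ≈ 87.84 × (+0.070752) = +6.21485568.

+€6.215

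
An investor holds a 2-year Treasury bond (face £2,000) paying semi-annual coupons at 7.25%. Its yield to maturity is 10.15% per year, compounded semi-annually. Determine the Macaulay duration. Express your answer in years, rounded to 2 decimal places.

1.89 years

Periodic yield y = 0.05075. Discount each cash flow and weight by its period:
  t   CF        PV=CF/(1+0.05075)^t    t·PV
  1        72.50        68.9983        68.9983
  2        72.50        65.6658       131.3316
  3        72.50        62.4942       187.4826
  4     2,072.50     1,700.1880     6,800.7520
  Σ                  1,897.3463     7,188.5645
Price P = Σ PV = 1,897.3463.
Macaulay duration = Σ(t·PV) / P = 7,188.5645 / 1,897.3463 = 3.78875 half-year periods.
In years: 3.78875 / 2 = 1.89437 years.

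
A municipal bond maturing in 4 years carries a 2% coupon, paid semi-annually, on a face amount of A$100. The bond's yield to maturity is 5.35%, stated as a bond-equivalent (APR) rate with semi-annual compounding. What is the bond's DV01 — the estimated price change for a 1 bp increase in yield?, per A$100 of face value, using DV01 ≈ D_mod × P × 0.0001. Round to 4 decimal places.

A$0.0331

Periodic yield y = 0.02675.
  t   CF        PV=CF/(1+0.02675)^t    t·PV
  1         1.00         0.9739         0.9739
  2         1.00         0.9486         1.8971
  3         1.00         0.9239         2.7716
  4         1.00         0.8998         3.5992
  5         1.00         0.8763         4.3817
  6         1.00         0.8535         5.1211
  7         1.00         0.8313         5.8190
  8       101.00        81.7718       654.1746
  Σ                     88.0791       678.7382
P = 88.0791; D_Mac = 7.70600 half-year periods = 3.85300 yrs; D_mod = 3.75262 yrs.
DV01 ≈ 3.75262 × 88.0791 × 0.0001 = 0.033053.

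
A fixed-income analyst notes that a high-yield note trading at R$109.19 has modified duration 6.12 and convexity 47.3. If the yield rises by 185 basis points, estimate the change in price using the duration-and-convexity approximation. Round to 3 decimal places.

-R$11.479

Duration effect: -D_mod·Δy = -6.12 × (+0.0185) = -0.113220
Convexity effect: ½·C·(Δy)² = 0.5 × 47.3 × (0.0185)² = +0.0080942125
ΔP/P ≈ -0.113220 + 0.0080942125 = -0.1051257875
ΔP ≈ 109.19 × (-0.1051257875) = -11.478684737125.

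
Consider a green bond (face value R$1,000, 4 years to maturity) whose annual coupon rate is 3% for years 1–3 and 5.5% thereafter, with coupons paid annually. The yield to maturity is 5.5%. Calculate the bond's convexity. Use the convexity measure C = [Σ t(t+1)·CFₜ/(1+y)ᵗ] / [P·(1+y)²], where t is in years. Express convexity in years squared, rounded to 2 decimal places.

With y = 0.055:
  t   CF        PV=CF/(1+0.055)^t    t·PV        t(t+1)·PV
  1        30.00        28.4360        28.4360          56.8720
  2        30.00        26.9536        53.9071         161.7214
  3        30.00        25.5484        76.6452         306.5809
  4     1,055.00       851.6137     3,406.4547      17,032.2733
  Σ                    932.5517     3,565.4431      17,557.4477
P = 932.5517.
Convexity = Σ t(t+1)·PV / [P·(1+y)²] = 17,557.4477 / (932.5517 × 1.113025) = 16.91545.

16.92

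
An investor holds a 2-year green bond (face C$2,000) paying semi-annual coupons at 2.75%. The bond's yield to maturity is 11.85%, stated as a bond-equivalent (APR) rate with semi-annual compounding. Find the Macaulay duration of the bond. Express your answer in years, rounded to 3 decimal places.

Periodic yield y = 0.05925. Discount each cash flow and weight by its period:
  t   CF        PV=CF/(1+0.05925)^t    t·PV
  1        27.50        25.9618        25.9618
  2        27.50        24.5096        49.0191
  3        27.50        23.1386        69.4158
  4     2,027.50     1,610.5232     6,442.0926
  Σ                  1,684.1331     6,586.4893
Price P = Σ PV = 1,684.1331.
Macaulay duration = Σ(t·PV) / P = 6,586.4893 / 1,684.1331 = 3.91091 half-year periods.
In years: 3.91091 / 2 = 1.95545 years.

1.955 years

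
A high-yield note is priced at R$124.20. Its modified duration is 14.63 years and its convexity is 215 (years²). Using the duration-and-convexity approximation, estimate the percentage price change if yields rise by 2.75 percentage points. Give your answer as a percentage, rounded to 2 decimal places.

Duration effect: -D_mod·Δy = -14.63 × (+0.0275) = -0.402325
Convexity effect: ½·C·(Δy)² = 0.5 × 215 × (0.0275)² = +0.081296875
ΔP/P ≈ -0.402325 + 0.081296875 = -0.321028125
= -32.1028125%.

-32.10%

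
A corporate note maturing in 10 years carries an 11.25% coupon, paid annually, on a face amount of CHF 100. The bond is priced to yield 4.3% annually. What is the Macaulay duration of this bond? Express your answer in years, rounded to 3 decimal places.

Periodic yield y = 0.043. Discount each cash flow and weight by its year:
  t   CF        PV=CF/(1+0.043)^t    t·PV
  1        11.25        10.7862        10.7862
  2        11.25        10.3415        20.6830
  3        11.25         9.9152        29.7455
  4        11.25         9.5064        38.0255
  5        11.25         9.1145        45.5723
  6        11.25         8.7387        52.4322
  7        11.25         8.3784        58.6490
  8        11.25         8.0330        64.2640
  9        11.25         7.7018        69.3164
  10      111.25        73.0225       730.2254
  Σ                    155.5382     1,119.6996
Price P = Σ PV = 155.5382.
Macaulay duration = Σ(t·PV) / P = 1,119.6996 / 155.5382 = 7.19887 years.

7.199 years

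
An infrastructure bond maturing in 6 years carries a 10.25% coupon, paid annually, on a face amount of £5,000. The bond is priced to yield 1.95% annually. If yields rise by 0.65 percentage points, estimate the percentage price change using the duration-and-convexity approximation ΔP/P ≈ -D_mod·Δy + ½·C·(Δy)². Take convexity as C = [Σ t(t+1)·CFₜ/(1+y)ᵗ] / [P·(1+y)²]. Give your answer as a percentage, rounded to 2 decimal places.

With y = 0.0195:
  t   CF        PV=CF/(1+0.0195)^t    t·PV        t(t+1)·PV
  1       512.50       502.6974       502.6974       1,005.3948
  2       512.50       493.0823       986.1646       2,958.4938
  3       512.50       483.6511     1,450.9533       5,803.8132
  4       512.50       474.4003     1,897.6012       9,488.0059
  5       512.50       465.3264     2,326.6321      13,959.7929
  6     5,512.50     4,909.3639    29,456.1832     206,193.2824
  Σ                  7,328.5214    36,620.2318     239,408.7829
P = 7,328.5214; D_Mac = 4.99695 yrs; D_mod = 4.90137 yrs; C = 31.43035.
Duration effect: -4.90137 × (+0.0065) = -0.031859
Convexity effect: 0.5 × 31.43035 × (0.0065)² = +0.0006640
ΔP/P ≈ -0.031859 + 0.0006640 = -0.031195 = -3.1195%.

-3.12%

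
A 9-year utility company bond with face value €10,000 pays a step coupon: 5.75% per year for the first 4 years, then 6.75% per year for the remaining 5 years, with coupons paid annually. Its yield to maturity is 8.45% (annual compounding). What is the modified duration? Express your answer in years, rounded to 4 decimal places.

Periodic yield y = 0.0845. First find Macaulay duration:
  t   CF        PV=CF/(1+0.0845)^t    t·PV
  1       575.00       530.1982       530.1982
  2       575.00       488.8873       977.7745
  3       575.00       450.7951     1,352.3853
  4       575.00       415.6709     1,662.6836
  5       675.00       449.9414     2,249.7072
  6       675.00       414.8838     2,489.3026
  7       675.00       382.5576     2,677.9035
  8       675.00       352.7502     2,822.0019
  9    10,675.00     5,144.0109    46,296.0977
  Σ                  8,629.6954    61,058.0545
P = 8,629.6954; Macaulay duration = 61,058.0545 / 8,629.6954 = 7.07534 years.
Modified duration = D_Mac / (1 + y) = 7.07534 / 1.0845 = 6.52406 years.

6.5241 years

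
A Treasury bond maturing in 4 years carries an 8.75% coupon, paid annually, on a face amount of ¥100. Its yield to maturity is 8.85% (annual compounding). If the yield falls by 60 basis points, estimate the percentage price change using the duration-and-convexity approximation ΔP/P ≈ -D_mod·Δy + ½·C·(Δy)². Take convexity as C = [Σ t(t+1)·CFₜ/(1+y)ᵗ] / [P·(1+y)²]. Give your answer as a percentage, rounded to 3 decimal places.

With y = 0.0885:
  t   CF        PV=CF/(1+0.0885)^t    t·PV        t(t+1)·PV
  1         8.75         8.0386         8.0386          16.0772
  2         8.75         7.3850        14.7700          44.3101
  3         8.75         6.7846        20.3537          81.4149
  4       108.75        77.4668       309.8671       1,549.3357
  Σ                     99.6750       353.0295       1,691.1379
P = 99.6750; D_Mac = 3.54181 yrs; D_mod = 3.25384 yrs; C = 14.31977.
Duration effect: -3.25384 × (-0.006) = +0.019523
Convexity effect: 0.5 × 14.31977 × (-0.006)² = +0.0002578
ΔP/P ≈ +0.019523 + 0.0002578 = +0.019781 = +1.9781%.

+1.978%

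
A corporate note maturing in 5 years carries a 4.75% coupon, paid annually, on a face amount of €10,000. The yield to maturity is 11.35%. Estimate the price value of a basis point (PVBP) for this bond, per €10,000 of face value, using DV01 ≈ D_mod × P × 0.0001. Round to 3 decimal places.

€3.059

Periodic yield y = 0.1135.
  t   CF        PV=CF/(1+0.1135)^t    t·PV
  1       475.00       426.5828       426.5828
  2       475.00       383.1009       766.2018
  3       475.00       344.0511     1,032.1533
  4       475.00       308.9817     1,235.9267
  5    10,475.00     6,119.3166    30,596.5831
  Σ                  7,582.0331    34,057.4477
P = 7,582.0331; D_Mac = 4.49186 yrs; D_mod = 4.03400 yrs.
DV01 ≈ 4.03400 × 7,582.0331 × 0.0001 = 3.058594.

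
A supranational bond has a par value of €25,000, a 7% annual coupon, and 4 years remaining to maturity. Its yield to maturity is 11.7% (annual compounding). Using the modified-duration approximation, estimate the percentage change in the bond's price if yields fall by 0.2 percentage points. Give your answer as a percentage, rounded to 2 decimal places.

+0.64%

Periodic yield y = 0.117. Modified duration first:
  t   CF        PV=CF/(1+0.117)^t    t·PV
  1     1,750.00     1,566.6965     1,566.6965
  2     1,750.00     1,402.5931     2,805.1862
  3     1,750.00     1,255.6787     3,767.0361
  4    26,750.00    17,183.4789    68,733.9156
  Σ                 21,408.4472    76,872.8344
P = 21,408.4472; D_Mac = 3.59077 yrs; D_mod = 3.59077/(1+0.117) = 3.21466 yrs.
ΔP/P ≈ -D_mod · Δy = -3.21466 × (-0.002) = +0.006429 = +0.6429%.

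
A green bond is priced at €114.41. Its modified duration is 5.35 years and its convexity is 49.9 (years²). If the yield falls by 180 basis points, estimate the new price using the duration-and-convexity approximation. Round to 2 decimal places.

€126.35

Duration effect: -D_mod·Δy = -5.35 × (-0.018) = +0.096300
Convexity effect: ½·C·(Δy)² = 0.5 × 49.9 × (-0.018)² = +0.0080838
ΔP/P ≈ +0.096300 + 0.0080838 = +0.1043838
New price ≈ 114.41 × (1 + 0.1043838) = 126.352550558.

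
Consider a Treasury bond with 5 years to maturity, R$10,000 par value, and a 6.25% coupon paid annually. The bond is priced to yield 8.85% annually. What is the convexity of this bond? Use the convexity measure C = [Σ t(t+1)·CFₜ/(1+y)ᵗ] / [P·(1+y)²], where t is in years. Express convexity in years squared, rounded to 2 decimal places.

21.38

With y = 0.0885:
  t   CF        PV=CF/(1+0.0885)^t    t·PV        t(t+1)·PV
  1       625.00       574.1847       574.1847       1,148.3693
  2       625.00       527.5008     1,055.0017       3,165.0050
  3       625.00       484.6126     1,453.8379       5,815.3514
  4       625.00       445.2114     1,780.8456       8,904.2282
  5    10,625.00     6,953.2328    34,766.1641     208,596.9848
  Σ                  8,984.7423    39,630.0339     227,629.9387
P = 8,984.7423.
Convexity = Σ t(t+1)·PV / [P·(1+y)²] = 227,629.9387 / (8,984.7423 × 1.184832) = 21.38291.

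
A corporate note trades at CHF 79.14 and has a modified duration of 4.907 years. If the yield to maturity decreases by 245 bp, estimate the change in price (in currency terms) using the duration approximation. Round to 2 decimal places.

+CHF 9.51

Duration approximation: ΔP/P ≈ -D_mod · Δy = -4.907 × (-0.0245) = +0.1202215.
ΔP ≈ 79.14 × (+0.1202215) = +9.51432951.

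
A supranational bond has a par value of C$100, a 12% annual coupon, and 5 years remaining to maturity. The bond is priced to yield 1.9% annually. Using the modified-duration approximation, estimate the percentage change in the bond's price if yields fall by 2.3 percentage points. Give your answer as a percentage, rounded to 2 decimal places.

+9.52%

Periodic yield y = 0.019. Modified duration first:
  t   CF        PV=CF/(1+0.019)^t    t·PV
  1        12.00        11.7763        11.7763
  2        12.00        11.5567        23.1133
  3        12.00        11.3412        34.0236
  4        12.00        11.1297        44.5189
  5       112.00       101.9406       509.7029
  Σ                    147.7444       623.1350
P = 147.7444; D_Mac = 4.21765 yrs; D_mod = 4.21765/(1+0.019) = 4.13901 yrs.
ΔP/P ≈ -D_mod · Δy = -4.13901 × (-0.023) = +0.095197 = +9.5197%.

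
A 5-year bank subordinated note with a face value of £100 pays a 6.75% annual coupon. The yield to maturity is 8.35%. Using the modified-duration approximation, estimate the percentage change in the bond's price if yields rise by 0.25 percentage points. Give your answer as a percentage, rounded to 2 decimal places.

Periodic yield y = 0.0835. Modified duration first:
  t   CF        PV=CF/(1+0.0835)^t    t·PV
  1         6.75         6.2298         6.2298
  2         6.75         5.7497        11.4994
  3         6.75         5.3066        15.9198
  4         6.75         4.8977        19.5906
  5       106.75        71.4864       357.4319
  Σ                     93.6702       410.6716
P = 93.6702; D_Mac = 4.38423 yrs; D_mod = 4.38423/(1+0.0835) = 4.04636 yrs.
ΔP/P ≈ -D_mod · Δy = -4.04636 × (+0.0025) = -0.010116 = -1.0116%.

-1.01%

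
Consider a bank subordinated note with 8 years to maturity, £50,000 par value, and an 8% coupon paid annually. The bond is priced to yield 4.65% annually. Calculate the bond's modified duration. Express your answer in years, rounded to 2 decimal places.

6.11 years

Periodic yield y = 0.0465. First find Macaulay duration:
  t   CF        PV=CF/(1+0.0465)^t    t·PV
  1     4,000.00     3,822.2647     3,822.2647
  2     4,000.00     3,652.4268     7,304.8537
  3     4,000.00     3,490.1355    10,470.4066
  4     4,000.00     3,335.0555    13,340.2218
  5     4,000.00     3,186.8662    15,934.3309
  6     4,000.00     3,045.2615    18,271.5691
  7     4,000.00     2,909.9489    20,369.6423
  8    54,000.00    37,538.7579   300,310.0632
  Σ                 60,980.7170   389,823.3524
P = 60,980.7170; Macaulay duration = 389,823.3524 / 60,980.7170 = 6.39257 years.
Modified duration = D_Mac / (1 + y) = 6.39257 / 1.0465 = 6.10852 years.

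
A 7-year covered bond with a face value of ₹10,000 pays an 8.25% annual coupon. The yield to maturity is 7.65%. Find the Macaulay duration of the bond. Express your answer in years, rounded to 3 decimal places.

5.612 years

Periodic yield y = 0.0765. Discount each cash flow and weight by its year:
  t   CF        PV=CF/(1+0.0765)^t    t·PV
  1       825.00       766.3725       766.3725
  2       825.00       711.9113     1,423.8226
  3       825.00       661.3203     1,983.9609
  4       825.00       614.3245     2,457.2979
  5       825.00       570.6683     2,853.3417
  6       825.00       530.1146     3,180.6874
  7    10,825.00     6,461.4452    45,230.1165
  Σ                 10,316.1567    57,895.5994
Price P = Σ PV = 10,316.1567.
Macaulay duration = Σ(t·PV) / P = 57,895.5994 / 10,316.1567 = 5.61213 years.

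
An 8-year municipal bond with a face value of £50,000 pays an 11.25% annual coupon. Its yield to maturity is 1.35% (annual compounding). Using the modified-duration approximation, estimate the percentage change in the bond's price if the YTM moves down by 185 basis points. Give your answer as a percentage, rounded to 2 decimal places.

+11.44%

Periodic yield y = 0.0135. Modified duration first:
  t   CF        PV=CF/(1+0.0135)^t    t·PV
  1     5,625.00     5,550.0740     5,550.0740
  2     5,625.00     5,476.1460    10,952.2921
  3     5,625.00     5,403.2028    16,209.6084
  4     5,625.00     5,331.2312    21,324.9247
  5     5,625.00     5,260.2182    26,301.0911
  6     5,625.00     5,190.1512    31,140.9071
  7     5,625.00     5,121.0174    35,847.1221
  8    55,625.00    49,966.6231   399,732.9851
  Σ                 87,298.6640   547,059.0046
P = 87,298.6640; D_Mac = 6.26652 yrs; D_mod = 6.26652/(1+0.0135) = 6.18305 yrs.
ΔP/P ≈ -D_mod · Δy = -6.18305 × (-0.0185) = +0.114386 = +11.4386%.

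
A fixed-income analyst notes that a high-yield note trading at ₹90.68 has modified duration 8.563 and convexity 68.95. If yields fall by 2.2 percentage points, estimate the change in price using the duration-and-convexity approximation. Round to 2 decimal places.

Duration effect: -D_mod·Δy = -8.563 × (-0.022) = +0.188386
Convexity effect: ½·C·(Δy)² = 0.5 × 68.95 × (-0.022)² = +0.0166859
ΔP/P ≈ +0.188386 + 0.0166859 = +0.2050719
ΔP ≈ 90.68 × (+0.2050719) = +18.595919892.

+₹18.60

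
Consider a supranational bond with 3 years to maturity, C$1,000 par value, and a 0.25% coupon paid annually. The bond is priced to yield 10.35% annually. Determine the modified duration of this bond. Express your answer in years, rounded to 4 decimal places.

2.7107 years

Periodic yield y = 0.1035. First find Macaulay duration:
  t   CF        PV=CF/(1+0.1035)^t    t·PV
  1         2.50         2.2655         2.2655
  2         2.50         2.0530         4.1061
  3     1,002.50       746.0490     2,238.1471
  Σ                    750.3676     2,244.5187
P = 750.3676; Macaulay duration = 2,244.5187 / 750.3676 = 2.99123 years.
Modified duration = D_Mac / (1 + y) = 2.99123 / 1.1035 = 2.71067 years.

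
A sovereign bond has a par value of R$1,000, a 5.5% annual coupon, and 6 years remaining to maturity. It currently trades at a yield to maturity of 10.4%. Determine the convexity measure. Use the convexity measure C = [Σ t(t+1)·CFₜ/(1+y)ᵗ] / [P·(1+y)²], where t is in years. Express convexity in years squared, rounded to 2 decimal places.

28.16

With y = 0.104:
  t   CF        PV=CF/(1+0.104)^t    t·PV        t(t+1)·PV
  1        55.00        49.8188        49.8188          99.6377
  2        55.00        45.1258        90.2515         270.7546
  3        55.00        40.8748       122.6244         490.4974
  4        55.00        37.0243       148.0970         740.4852
  5        55.00        33.5365       167.6823       1,006.0940
  6     1,055.00       582.6906     3,496.1437      24,473.0056
  Σ                    789.0707     4,074.6178      27,080.4745
P = 789.0707.
Convexity = Σ t(t+1)·PV / [P·(1+y)²] = 27,080.4745 / (789.0707 × 1.218816) = 28.15803.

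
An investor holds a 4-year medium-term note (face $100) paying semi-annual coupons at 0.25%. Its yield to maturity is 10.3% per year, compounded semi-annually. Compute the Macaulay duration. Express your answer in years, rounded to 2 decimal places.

Periodic yield y = 0.0515. Discount each cash flow and weight by its period:
  t   CF        PV=CF/(1+0.0515)^t    t·PV
  1        0.125         0.1189         0.1189
  2        0.125         0.1131         0.2261
  3        0.125         0.1075         0.3226
  4        0.125         0.1023         0.4090
  5        0.125         0.0972         0.4862
  6        0.125         0.0925         0.5549
  7        0.125         0.0880         0.6157
  8      100.125        66.9990       535.9920
  Σ                     67.7184       538.7253
Price P = Σ PV = 67.7184.
Macaulay duration = Σ(t·PV) / P = 538.7253 / 67.7184 = 7.95538 half-year periods.
In years: 7.95538 / 2 = 3.97769 years.

3.98 years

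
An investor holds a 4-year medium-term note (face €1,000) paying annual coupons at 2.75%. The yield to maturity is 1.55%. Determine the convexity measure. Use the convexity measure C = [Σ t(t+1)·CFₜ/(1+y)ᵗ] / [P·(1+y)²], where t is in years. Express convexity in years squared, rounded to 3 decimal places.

With y = 0.0155:
  t   CF        PV=CF/(1+0.0155)^t    t·PV        t(t+1)·PV
  1        27.50        27.0803        27.0803          54.1605
  2        27.50        26.6669        53.3338         160.0015
  3        27.50        26.2599        78.7797         315.1187
  4     1,027.50       966.1891     3,864.7563      19,323.7814
  Σ                  1,046.1961     4,023.9500      19,853.0621
P = 1,046.1961.
Convexity = Σ t(t+1)·PV / [P·(1+y)²] = 19,853.0621 / (1,046.1961 × 1.031240) = 18.40156.

18.402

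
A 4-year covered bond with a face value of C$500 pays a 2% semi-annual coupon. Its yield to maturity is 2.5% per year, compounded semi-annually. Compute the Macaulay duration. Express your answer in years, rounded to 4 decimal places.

3.8625 years

Periodic yield y = 0.0125. Discount each cash flow and weight by its period:
  t   CF        PV=CF/(1+0.0125)^t    t·PV
  1         5.00         4.9383         4.9383
  2         5.00         4.8773         9.7546
  3         5.00         4.8171        14.4513
  4         5.00         4.7576        19.0305
  5         5.00         4.6989        23.4944
  6         5.00         4.6409        27.8452
  7         5.00         4.5836        32.0851
  8       505.00       457.2262     3,657.8097
  Σ                    490.5398     3,789.4091
Price P = Σ PV = 490.5398.
Macaulay duration = Σ(t·PV) / P = 3,789.4091 / 490.5398 = 7.72498 half-year periods.
In years: 7.72498 / 2 = 3.86249 years.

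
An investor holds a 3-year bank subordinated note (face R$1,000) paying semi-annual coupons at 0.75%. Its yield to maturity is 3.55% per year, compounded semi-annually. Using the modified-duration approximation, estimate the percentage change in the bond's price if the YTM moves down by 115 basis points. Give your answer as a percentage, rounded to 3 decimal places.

+3.357%

Periodic yield y = 0.01775. Modified duration first:
  t   CF        PV=CF/(1+0.01775)^t    t·PV
  1         3.75         3.6846         3.6846
  2         3.75         3.6203         7.2407
  3         3.75         3.5572        10.6716
  4         3.75         3.4952        13.9806
  5         3.75         3.4342        17.1710
  6     1,003.75       903.1895     5,419.1371
  Σ                    920.9810     5,471.8857
P = 920.9810; D_Mac = 5.94137 half-year periods = 2.97068 yrs; D_mod = 2.97068/(1+0.01775) = 2.91887 yrs.
ΔP/P ≈ -D_mod · Δy = -2.91887 × (-0.0115) = +0.033567 = +3.3567%.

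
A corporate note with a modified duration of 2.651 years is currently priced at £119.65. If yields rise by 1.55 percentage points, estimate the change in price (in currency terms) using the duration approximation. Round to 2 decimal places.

Duration approximation: ΔP/P ≈ -D_mod · Δy = -2.651 × (+0.0155) = -0.0410905.
ΔP ≈ 119.65 × (-0.0410905) = -4.916478325.

-£4.92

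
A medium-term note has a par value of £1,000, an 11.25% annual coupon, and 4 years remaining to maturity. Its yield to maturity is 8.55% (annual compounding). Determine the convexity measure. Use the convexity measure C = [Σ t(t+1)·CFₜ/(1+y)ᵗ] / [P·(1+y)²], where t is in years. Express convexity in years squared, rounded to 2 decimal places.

With y = 0.0855:
  t   CF        PV=CF/(1+0.0855)^t    t·PV        t(t+1)·PV
  1       112.50       103.6389       103.6389         207.2778
  2       112.50        95.4757       190.9514         572.8542
  3       112.50        87.9555       263.8665       1,055.4661
  4     1,112.50       801.2734     3,205.0935      16,025.4674
  Σ                  1,088.3435     3,763.5503      17,861.0654
P = 1,088.3435.
Convexity = Σ t(t+1)·PV / [P·(1+y)²] = 17,861.0654 / (1,088.3435 × 1.178310) = 13.92777.

13.93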